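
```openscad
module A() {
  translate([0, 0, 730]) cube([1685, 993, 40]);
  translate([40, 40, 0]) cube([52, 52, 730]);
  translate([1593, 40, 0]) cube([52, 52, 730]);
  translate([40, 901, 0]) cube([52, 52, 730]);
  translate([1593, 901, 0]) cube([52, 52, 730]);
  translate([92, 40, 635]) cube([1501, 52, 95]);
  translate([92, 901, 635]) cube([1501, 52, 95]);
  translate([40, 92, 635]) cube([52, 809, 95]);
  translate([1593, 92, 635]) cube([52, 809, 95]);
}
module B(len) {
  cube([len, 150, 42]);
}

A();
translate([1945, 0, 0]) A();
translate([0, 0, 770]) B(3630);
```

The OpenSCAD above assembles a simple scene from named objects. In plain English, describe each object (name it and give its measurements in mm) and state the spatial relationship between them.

A is a rectangular dining table. The top is 1685×993×40 mm with its upper surface at z = 770 mm. It stands on four 52×52 mm square legs, each inset 40 mm from the nearest pair of top edges, running from the floor to the underside of the top. Four apron rails, 52 mm thick and 95 mm tall, run between adjacent legs with their top edges flush with the underside of the top and their outer faces flush with the legs' outer faces.

B is a rectangular beam 3630 mm long (x), 150 mm deep (y), 42 mm thick (z).

The beam spans the tops of two tables placed 260 mm apart, resting at z = 770 mm.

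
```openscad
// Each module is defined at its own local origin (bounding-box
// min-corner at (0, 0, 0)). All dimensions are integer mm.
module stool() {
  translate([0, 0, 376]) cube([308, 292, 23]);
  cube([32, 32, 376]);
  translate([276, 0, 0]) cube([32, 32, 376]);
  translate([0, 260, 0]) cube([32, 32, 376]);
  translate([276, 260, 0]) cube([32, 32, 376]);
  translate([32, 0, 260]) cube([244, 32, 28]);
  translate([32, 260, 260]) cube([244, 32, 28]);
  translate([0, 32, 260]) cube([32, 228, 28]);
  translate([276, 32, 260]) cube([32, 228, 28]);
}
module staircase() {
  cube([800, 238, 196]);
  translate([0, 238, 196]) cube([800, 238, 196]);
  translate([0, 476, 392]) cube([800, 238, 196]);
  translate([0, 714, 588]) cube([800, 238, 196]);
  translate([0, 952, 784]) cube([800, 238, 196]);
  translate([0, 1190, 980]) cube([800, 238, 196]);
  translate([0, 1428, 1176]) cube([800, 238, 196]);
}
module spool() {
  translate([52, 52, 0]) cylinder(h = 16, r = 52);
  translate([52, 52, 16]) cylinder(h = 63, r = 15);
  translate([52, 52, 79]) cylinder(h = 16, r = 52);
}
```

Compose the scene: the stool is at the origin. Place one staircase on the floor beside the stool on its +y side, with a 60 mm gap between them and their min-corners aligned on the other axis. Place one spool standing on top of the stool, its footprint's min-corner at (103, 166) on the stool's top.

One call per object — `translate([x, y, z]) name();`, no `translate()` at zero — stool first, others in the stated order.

stool();
translate([0, 352, 0]) staircase();
translate([103, 166, 399]) spool();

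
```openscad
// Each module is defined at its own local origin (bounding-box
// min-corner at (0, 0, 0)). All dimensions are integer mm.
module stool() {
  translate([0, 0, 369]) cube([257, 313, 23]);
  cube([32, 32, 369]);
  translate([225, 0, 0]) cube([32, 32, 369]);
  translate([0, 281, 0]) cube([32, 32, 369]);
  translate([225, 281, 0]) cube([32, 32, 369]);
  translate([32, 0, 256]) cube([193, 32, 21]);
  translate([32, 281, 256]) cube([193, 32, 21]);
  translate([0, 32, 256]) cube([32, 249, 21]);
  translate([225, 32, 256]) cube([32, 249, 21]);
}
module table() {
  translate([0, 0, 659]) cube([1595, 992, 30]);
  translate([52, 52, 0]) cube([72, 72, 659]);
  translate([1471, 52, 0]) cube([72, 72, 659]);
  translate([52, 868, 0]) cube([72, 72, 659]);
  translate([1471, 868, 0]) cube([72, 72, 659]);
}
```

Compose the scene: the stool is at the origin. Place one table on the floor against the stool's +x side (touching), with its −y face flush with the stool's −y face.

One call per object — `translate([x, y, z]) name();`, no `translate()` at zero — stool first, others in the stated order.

stool();
translate([257, 0, 0]) table();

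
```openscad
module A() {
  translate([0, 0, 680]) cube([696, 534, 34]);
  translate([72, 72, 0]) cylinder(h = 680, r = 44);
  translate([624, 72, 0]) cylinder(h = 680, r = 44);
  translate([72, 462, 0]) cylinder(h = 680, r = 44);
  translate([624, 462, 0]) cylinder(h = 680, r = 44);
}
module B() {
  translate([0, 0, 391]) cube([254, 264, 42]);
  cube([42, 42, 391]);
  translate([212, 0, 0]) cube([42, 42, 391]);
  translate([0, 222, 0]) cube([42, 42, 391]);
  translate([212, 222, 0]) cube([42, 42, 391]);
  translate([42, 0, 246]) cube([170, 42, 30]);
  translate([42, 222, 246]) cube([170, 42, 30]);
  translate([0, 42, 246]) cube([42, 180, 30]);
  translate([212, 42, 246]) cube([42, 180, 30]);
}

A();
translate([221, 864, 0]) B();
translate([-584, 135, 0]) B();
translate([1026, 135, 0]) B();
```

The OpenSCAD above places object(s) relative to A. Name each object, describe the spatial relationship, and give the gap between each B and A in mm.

A is a table. B is a stool. Three stools sit around the table at the +y, −x, +x sides. The gap between each stool and the table is 330 mm.

Each stool's nearest face is 330 mm from the table's bounding box.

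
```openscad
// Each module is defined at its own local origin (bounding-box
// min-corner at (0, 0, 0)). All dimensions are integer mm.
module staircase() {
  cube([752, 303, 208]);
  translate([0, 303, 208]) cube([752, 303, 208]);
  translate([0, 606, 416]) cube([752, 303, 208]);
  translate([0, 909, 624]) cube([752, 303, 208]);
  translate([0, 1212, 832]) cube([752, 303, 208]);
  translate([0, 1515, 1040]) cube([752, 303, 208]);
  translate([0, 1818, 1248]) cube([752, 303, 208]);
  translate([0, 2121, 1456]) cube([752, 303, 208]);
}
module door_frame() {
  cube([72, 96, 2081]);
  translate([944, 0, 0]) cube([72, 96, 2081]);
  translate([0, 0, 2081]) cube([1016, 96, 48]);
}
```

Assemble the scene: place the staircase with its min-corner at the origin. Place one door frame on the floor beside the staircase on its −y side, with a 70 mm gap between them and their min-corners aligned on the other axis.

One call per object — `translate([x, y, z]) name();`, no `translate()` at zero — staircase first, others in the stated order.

staircase();
translate([0, -166, 0]) door_frame();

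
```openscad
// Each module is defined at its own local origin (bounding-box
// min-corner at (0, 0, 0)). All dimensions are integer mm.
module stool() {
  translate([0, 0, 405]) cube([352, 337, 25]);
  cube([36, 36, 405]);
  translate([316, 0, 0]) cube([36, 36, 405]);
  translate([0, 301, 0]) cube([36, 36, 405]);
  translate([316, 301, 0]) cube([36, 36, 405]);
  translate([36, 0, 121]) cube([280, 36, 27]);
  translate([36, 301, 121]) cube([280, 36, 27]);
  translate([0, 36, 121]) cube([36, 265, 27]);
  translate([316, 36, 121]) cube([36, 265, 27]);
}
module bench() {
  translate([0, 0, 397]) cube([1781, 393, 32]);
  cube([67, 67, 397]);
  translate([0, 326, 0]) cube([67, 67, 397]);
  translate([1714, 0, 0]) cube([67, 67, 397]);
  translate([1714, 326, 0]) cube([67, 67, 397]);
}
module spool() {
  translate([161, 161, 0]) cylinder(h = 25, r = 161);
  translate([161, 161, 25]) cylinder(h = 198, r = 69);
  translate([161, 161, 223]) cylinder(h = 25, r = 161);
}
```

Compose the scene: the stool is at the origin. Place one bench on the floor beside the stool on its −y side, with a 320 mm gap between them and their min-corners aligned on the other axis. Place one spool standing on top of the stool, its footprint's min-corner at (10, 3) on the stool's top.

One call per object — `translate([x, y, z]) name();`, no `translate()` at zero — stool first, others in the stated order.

stool();
translate([0, -713, 0]) bench();
translate([10, 3, 430]) spool();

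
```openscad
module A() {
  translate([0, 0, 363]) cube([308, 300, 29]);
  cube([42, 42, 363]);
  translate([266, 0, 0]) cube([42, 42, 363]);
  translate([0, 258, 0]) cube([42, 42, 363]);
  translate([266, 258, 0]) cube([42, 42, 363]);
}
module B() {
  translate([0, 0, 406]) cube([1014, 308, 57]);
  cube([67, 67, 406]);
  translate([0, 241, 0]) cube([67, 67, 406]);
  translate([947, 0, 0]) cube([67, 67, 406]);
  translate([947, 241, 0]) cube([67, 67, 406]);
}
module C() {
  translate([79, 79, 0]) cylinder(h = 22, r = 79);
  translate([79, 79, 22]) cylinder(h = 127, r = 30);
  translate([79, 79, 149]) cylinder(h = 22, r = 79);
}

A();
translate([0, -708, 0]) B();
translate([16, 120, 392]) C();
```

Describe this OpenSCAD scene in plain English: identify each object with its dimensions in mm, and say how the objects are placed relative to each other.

A is a four-legged stool. The seat is a 308×300×29 mm slab whose top surface is at z = 392 mm; four square legs, each 42×42 mm in cross-section, run from the floor (z = 0) to the underside of the seat, each flush with a corner of the seat.

B is a bench: a 1014×308 mm seat slab, 57 mm thick, top at z = 463 mm, on four 67×67 mm square legs flush with the seat corners and standing on z = 0.

C is a spool: two coaxial disc flanges of radius 79 mm and thickness 22 mm, joined by a core cylinder of radius 30 mm and height 127 mm. The lower flange rests on z = 0 and the three cylinders share a vertical axis.

The bench is on the floor beside the stool on its −y side. The spool is on top of the stool.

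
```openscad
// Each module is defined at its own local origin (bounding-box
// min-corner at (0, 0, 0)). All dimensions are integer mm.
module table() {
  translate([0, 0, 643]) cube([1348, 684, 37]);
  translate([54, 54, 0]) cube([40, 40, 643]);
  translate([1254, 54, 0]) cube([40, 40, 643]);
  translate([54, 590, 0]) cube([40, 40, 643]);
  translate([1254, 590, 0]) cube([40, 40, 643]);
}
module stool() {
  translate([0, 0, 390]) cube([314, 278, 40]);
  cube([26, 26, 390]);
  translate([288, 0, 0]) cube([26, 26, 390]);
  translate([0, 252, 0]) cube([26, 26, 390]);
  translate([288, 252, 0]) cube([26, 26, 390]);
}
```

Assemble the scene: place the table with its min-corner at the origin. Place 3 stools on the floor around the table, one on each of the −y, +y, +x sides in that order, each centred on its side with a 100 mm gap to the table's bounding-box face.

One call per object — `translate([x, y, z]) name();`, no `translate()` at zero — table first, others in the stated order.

table();
translate([517, -378, 0]) stool();
translate([517, 784, 0]) stool();
translate([1448, 203, 0]) stool();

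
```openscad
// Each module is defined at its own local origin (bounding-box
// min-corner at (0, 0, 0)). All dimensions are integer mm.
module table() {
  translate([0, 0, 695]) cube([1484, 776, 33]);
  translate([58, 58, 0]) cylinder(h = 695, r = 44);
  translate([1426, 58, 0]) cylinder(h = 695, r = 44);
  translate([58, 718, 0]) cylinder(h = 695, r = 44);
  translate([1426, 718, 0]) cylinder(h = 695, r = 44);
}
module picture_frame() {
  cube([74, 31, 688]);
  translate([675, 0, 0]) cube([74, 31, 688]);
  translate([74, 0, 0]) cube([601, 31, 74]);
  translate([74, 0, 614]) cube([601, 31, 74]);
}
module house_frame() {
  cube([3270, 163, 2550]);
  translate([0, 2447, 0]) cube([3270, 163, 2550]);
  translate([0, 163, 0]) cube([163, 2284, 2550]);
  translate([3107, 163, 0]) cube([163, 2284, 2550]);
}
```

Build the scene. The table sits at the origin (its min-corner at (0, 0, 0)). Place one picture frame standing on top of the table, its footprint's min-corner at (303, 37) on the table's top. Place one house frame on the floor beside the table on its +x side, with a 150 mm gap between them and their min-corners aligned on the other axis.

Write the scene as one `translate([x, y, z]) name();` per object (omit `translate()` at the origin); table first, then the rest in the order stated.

table();
translate([303, 37, 728]) picture_frame();
translate([1634, 0, 0]) house_frame();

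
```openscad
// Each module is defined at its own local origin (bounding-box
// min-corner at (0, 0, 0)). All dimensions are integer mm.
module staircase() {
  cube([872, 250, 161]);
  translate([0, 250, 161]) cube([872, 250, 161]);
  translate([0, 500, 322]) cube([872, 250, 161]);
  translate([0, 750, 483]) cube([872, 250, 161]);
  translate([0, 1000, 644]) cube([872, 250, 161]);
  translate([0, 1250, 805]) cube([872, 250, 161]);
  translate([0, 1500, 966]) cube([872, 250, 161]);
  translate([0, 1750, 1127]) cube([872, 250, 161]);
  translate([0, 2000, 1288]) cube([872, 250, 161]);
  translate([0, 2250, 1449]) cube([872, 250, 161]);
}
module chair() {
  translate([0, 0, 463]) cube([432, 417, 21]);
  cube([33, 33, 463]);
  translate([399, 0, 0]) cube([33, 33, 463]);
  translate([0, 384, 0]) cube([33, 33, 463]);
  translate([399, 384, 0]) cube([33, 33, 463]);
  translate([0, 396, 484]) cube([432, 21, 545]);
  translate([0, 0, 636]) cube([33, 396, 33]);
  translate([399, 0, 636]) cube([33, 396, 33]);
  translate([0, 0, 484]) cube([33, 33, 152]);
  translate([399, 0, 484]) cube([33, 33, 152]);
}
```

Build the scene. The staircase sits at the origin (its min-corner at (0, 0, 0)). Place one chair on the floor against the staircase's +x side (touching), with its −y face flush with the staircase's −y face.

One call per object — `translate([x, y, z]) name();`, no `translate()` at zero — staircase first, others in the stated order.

staircase();
translate([872, 0, 0]) chair();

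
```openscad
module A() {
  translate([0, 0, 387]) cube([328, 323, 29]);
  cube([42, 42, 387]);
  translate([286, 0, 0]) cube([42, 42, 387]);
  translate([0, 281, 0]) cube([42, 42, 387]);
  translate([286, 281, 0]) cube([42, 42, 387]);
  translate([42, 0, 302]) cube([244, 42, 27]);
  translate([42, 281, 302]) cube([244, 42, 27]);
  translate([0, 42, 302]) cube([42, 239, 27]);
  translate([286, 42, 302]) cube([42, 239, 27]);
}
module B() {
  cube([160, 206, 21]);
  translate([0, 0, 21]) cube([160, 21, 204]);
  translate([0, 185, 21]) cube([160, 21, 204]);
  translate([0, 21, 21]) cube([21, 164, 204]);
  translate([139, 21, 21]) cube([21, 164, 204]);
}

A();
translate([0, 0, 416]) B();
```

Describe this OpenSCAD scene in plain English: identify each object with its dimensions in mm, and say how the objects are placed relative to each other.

A is a four-legged stool. The seat is a 328×323×29 mm slab whose top surface is at z = 416 mm; four square legs, each 42×42 mm in cross-section, run from the floor (z = 0) to the underside of the seat, each flush with a corner of the seat. Four stretchers, 42 mm wide and 27 mm tall, connect adjacent legs with their undersides at z = 302 mm, each running between the inner faces of the legs it joins and aligned with the legs' outer faces on the other axis.

B is an open storage box with external size 160×206×225 mm and wall thickness 21 mm (the base is also 21 mm thick). The base covers the whole footprint; the four walls stand on the base, with the y-facing walls full-width and the x-facing walls fitting between their inner faces.

The open box is on top of the stool.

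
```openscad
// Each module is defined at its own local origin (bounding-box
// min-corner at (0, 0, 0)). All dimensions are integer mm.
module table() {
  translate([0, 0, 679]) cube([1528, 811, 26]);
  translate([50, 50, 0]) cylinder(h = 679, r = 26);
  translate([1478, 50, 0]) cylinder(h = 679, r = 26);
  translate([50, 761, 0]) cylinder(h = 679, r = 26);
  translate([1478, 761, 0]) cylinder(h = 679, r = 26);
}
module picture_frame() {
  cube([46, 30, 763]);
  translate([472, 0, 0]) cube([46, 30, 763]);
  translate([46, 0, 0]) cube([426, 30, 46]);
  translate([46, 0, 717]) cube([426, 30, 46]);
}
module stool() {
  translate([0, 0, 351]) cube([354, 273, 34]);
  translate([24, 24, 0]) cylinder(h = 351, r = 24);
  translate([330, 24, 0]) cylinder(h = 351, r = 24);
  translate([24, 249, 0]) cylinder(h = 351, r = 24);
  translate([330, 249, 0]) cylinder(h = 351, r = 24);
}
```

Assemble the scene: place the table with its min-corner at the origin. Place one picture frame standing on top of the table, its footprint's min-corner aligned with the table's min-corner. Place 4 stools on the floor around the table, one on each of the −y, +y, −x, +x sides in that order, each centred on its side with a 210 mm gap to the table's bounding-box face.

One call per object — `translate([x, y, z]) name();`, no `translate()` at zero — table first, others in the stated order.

table();
translate([0, 0, 705]) picture_frame();
translate([587, -483, 0]) stool();
translate([587, 1021, 0]) stool();
translate([-564, 269, 0]) stool();
translate([1738, 269, 0]) stool();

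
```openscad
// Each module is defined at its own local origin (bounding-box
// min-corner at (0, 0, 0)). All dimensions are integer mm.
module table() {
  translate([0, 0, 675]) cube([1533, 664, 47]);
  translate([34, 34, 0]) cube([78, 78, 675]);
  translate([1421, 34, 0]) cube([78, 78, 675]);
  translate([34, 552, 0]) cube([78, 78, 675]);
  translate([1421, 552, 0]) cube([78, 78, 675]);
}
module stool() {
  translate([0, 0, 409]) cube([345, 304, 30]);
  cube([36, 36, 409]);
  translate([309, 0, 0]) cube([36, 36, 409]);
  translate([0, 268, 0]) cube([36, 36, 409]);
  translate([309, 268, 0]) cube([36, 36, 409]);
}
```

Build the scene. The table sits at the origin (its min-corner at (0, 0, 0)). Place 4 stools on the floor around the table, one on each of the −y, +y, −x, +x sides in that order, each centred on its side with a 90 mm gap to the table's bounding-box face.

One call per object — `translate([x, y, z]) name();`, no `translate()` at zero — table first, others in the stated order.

table();
translate([594, -394, 0]) stool();
translate([594, 754, 0]) stool();
translate([-435, 180, 0]) stool();
translate([1623, 180, 0]) stool();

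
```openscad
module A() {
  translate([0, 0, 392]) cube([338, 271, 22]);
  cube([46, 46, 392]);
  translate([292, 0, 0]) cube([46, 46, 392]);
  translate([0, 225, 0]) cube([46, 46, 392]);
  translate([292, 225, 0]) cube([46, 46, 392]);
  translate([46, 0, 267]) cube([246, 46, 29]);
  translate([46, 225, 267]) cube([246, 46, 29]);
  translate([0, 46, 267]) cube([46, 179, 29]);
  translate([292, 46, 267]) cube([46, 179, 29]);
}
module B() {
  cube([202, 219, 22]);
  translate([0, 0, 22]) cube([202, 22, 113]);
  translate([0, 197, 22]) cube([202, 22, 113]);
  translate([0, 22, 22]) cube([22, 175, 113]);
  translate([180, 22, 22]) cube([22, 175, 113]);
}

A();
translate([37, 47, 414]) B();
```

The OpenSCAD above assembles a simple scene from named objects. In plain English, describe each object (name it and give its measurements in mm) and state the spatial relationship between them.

A is a four-legged stool. The seat is 338×271 mm, 22 mm thick, top at z = 414 mm. It stands on four square legs, each 46×46 mm in cross-section, from z = 0 to the seat underside, each flush with a corner of the seat. Four stretchers, 46 mm wide and 29 mm tall, connect adjacent legs with their undersides at z = 267 mm, each running between the inner faces of the legs it joins and aligned with the legs' outer faces on the other axis.

B is an open storage box with external size 202×219×135 mm and wall thickness 22 mm (the base is also 22 mm thick). The base covers the whole footprint; the four walls stand on the base, with the y-facing walls full-width and the x-facing walls fitting between their inner faces.

The open box is on top of the stool.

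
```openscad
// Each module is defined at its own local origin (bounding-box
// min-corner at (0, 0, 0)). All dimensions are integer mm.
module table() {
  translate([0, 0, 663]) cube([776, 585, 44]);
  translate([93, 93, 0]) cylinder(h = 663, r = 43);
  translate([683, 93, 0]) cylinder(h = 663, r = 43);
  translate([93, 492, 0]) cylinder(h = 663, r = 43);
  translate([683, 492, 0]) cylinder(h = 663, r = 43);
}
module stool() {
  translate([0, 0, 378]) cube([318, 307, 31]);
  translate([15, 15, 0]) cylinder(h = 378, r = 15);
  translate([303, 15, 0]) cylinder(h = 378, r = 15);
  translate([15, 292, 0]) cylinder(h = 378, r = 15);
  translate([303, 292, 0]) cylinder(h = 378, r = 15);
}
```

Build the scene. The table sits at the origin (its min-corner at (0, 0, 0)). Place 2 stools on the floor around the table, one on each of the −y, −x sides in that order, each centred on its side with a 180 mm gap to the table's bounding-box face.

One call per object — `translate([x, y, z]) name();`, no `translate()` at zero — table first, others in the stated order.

table();
translate([229, -487, 0]) stool();
translate([-498, 139, 0]) stool();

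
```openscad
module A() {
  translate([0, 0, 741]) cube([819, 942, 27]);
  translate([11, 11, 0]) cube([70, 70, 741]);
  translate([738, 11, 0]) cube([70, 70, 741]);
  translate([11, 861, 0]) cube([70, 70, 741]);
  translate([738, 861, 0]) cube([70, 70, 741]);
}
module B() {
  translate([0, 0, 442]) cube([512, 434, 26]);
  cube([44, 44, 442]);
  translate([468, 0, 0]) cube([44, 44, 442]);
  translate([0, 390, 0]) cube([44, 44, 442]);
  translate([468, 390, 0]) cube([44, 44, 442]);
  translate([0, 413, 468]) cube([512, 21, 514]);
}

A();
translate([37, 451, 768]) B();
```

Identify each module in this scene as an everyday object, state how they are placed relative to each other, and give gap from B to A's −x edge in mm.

A is a table. B is a chair. The chair is on top of the table. The gap from the chair to the table's −x edge is 37 mm.

The chair's min-x is at 37; the table's min-x is 0; gap = 37 mm.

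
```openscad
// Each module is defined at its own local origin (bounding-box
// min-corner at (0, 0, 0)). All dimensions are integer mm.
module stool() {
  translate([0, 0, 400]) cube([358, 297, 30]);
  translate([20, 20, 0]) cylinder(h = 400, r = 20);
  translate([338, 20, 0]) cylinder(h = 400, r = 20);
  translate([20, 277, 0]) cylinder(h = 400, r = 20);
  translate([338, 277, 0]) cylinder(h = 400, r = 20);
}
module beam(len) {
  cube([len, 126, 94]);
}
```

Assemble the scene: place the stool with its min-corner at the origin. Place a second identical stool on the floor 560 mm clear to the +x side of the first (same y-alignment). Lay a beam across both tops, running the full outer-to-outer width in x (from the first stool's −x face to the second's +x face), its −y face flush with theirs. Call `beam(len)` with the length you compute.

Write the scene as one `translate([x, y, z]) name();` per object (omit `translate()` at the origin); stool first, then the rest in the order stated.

stool();
translate([918, 0, 0]) stool();
translate([0, 0, 430]) beam(1276);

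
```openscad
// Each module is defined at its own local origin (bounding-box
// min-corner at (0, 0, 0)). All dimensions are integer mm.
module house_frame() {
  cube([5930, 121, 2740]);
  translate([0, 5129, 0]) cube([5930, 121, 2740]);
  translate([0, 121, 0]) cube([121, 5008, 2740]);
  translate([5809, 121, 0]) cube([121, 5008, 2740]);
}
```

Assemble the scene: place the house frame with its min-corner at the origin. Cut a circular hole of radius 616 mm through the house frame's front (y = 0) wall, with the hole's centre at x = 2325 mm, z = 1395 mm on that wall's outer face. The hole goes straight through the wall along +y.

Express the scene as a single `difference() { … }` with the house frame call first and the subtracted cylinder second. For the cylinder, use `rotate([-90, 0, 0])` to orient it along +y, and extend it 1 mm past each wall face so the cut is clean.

difference() {
  house_frame();
  translate([2325, -1, 1395]) rotate([-90, 0, 0]) cylinder(h = 123, r = 616);
}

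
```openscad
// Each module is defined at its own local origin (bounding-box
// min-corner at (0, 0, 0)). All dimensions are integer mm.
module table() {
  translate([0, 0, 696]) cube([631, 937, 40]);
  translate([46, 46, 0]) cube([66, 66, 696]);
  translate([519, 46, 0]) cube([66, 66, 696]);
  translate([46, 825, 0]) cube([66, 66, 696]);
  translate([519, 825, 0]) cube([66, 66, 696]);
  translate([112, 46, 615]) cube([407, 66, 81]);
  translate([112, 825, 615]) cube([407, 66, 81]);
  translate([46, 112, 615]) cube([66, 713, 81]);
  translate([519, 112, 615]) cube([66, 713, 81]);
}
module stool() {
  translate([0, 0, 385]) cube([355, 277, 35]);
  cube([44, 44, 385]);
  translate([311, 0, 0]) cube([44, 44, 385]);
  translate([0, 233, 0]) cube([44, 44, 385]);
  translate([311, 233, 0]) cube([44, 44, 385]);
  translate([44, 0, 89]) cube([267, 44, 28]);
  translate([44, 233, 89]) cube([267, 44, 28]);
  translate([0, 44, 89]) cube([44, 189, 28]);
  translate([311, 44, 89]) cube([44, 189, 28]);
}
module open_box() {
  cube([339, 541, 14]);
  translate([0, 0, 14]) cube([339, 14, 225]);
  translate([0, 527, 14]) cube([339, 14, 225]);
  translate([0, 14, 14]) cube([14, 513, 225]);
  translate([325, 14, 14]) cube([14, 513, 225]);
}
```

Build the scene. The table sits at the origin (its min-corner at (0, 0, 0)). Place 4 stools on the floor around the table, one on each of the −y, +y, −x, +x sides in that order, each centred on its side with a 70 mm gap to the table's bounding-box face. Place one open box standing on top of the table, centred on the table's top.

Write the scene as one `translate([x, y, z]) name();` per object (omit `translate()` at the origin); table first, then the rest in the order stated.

table();
translate([138, -347, 0]) stool();
translate([138, 1007, 0]) stool();
translate([-425, 330, 0]) stool();
translate([701, 330, 0]) stool();
translate([146, 198, 736]) open_box();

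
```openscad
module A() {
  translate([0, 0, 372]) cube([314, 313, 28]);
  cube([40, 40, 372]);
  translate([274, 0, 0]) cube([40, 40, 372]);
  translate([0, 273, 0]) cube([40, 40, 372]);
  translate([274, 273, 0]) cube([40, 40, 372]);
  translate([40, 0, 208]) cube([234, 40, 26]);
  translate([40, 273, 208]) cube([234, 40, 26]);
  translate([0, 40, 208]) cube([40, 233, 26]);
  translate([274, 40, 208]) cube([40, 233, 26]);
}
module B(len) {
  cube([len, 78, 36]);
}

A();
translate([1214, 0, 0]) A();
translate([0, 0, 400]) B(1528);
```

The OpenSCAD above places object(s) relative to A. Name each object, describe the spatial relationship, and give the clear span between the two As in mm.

A is a stool. B is a beam. A beam spans the tops of two stools. The clear span between the two stools is 900 mm.

Second stool starts at x = 1214; first ends at x = 314; clear span = 1214 − 314 = 900 mm.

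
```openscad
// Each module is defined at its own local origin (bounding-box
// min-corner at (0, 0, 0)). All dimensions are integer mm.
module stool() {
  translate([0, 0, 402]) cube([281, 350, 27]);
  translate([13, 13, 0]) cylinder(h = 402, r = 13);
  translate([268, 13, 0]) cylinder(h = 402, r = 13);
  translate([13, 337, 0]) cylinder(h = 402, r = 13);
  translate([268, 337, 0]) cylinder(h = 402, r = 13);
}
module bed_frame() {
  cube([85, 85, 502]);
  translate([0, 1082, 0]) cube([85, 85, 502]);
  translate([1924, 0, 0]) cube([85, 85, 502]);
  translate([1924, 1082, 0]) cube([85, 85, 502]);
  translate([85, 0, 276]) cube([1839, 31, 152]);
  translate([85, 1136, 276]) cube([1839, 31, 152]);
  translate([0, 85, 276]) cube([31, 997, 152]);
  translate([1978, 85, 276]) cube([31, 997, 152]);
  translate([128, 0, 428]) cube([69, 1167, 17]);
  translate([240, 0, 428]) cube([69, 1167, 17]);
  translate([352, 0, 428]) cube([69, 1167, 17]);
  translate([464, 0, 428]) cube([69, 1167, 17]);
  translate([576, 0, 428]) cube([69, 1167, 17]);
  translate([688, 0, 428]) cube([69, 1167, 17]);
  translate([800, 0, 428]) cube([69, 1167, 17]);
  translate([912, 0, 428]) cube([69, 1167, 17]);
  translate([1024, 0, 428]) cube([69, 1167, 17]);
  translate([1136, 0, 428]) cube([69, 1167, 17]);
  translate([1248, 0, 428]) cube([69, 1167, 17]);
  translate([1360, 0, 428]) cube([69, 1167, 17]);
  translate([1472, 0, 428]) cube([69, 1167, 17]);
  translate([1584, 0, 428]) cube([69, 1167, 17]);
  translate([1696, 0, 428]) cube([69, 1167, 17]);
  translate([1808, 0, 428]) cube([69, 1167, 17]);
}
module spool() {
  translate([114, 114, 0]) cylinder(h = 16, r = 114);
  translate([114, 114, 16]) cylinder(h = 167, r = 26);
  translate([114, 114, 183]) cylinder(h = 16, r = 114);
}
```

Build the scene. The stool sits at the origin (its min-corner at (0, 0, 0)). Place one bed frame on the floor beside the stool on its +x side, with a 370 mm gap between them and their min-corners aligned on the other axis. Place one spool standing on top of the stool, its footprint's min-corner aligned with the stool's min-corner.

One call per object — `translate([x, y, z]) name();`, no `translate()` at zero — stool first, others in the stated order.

stool();
translate([651, 0, 0]) bed_frame();
translate([0, 0, 429]) spool();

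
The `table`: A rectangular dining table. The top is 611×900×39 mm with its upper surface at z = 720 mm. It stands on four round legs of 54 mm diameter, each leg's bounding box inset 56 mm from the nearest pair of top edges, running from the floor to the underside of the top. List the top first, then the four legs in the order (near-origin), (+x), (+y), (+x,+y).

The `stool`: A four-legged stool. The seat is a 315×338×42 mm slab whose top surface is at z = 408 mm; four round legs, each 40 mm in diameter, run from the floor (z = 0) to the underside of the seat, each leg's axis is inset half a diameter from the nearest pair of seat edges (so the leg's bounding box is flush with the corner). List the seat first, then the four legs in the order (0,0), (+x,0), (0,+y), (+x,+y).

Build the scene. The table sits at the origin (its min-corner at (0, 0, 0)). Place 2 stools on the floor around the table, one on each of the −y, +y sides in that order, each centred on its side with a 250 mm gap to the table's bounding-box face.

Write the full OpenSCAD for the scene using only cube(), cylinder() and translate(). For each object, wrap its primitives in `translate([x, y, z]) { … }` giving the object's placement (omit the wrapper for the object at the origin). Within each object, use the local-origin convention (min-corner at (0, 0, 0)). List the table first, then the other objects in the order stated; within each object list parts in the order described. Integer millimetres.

translate([0, 0, 681]) cube([611, 900, 39]);
translate([83, 83, 0]) cylinder(h = 681, r = 27);
translate([528, 83, 0]) cylinder(h = 681, r = 27);
translate([83, 817, 0]) cylinder(h = 681, r = 27);
translate([528, 817, 0]) cylinder(h = 681, r = 27);
translate([148, -588, 0]) {
  translate([0, 0, 366]) cube([315, 338, 42]);
  translate([20, 20, 0]) cylinder(h = 366, r = 20);
  translate([295, 20, 0]) cylinder(h = 366, r = 20);
  translate([20, 318, 0]) cylinder(h = 366, r = 20);
  translate([295, 318, 0]) cylinder(h = 366, r = 20);
}
translate([148, 1150, 0]) {
  translate([0, 0, 366]) cube([315, 338, 42]);
  translate([20, 20, 0]) cylinder(h = 366, r = 20);
  translate([295, 20, 0]) cylinder(h = 366, r = 20);
  translate([20, 318, 0]) cylinder(h = 366, r = 20);
  translate([295, 318, 0]) cylinder(h = 366, r = 20);
}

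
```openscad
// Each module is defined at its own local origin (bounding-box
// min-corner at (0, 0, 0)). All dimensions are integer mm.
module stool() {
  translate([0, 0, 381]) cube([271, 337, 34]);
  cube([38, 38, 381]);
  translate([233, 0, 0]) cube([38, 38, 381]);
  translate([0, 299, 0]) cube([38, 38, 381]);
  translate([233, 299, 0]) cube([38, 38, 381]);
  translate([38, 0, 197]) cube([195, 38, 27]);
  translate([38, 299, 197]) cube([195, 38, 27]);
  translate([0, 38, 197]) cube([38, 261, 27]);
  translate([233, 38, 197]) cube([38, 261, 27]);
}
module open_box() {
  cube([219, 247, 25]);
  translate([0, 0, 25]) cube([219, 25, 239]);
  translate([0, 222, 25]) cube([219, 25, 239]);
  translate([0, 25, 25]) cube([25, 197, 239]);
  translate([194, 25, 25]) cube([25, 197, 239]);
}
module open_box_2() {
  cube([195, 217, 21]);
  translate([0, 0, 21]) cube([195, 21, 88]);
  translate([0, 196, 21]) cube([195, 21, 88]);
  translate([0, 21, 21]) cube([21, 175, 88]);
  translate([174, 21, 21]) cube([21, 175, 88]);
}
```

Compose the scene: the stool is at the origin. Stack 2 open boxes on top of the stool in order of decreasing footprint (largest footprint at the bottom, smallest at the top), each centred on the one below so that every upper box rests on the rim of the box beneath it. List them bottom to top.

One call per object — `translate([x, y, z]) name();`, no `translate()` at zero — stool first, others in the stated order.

stool();
translate([26, 45, 415]) open_box();
translate([38, 60, 679]) open_box_2();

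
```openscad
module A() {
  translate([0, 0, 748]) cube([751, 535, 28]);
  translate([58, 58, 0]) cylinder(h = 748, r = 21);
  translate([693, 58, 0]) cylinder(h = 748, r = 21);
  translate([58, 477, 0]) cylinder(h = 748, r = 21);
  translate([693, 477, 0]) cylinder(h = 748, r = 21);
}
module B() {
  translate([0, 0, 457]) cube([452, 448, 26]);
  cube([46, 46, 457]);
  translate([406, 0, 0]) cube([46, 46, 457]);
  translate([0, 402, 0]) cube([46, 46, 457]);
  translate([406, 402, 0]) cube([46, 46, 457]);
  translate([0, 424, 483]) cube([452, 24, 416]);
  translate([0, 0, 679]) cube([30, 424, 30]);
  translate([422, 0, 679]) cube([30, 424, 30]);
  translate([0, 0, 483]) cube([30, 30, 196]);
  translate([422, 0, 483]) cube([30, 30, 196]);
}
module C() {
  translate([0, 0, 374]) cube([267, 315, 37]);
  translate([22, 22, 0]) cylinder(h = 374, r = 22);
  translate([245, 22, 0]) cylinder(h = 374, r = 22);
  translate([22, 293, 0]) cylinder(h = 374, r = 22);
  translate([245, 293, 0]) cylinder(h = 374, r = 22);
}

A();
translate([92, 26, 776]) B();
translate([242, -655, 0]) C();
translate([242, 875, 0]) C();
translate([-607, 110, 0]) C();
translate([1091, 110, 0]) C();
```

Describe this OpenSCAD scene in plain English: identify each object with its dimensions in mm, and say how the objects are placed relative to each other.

A is a table with a 751×535 mm rectangular top, 28 mm thick, top surface at z = 776 mm, supported by four round legs of 42 mm diameter, each leg's bounding box inset 37 mm from the nearest pair of top edges, running from the floor.

B is a chair: 452×448 mm seat, 26 mm thick, top at z = 483 mm, on four 46 mm square corner legs flush with the seat edges. A 24 mm thick backrest slab spans the full seat width, extending 416 mm above the seat top, its back face flush with the seat's +y edge. Two armrests of 30×30 mm section run along each side from the seat's front edge to the front of the backrest, top faces 226 mm above the seat top and outer faces flush with the seat's x-edges; a 30×30 mm post under the front of each armrest stands on the seat at the front corner.

C is a four-legged stool. The seat is 267×315 mm, 37 mm thick, top at z = 411 mm. It stands on four round legs, each 44 mm in diameter, from z = 0 to the seat underside, each leg's axis is inset half a diameter from the nearest pair of seat edges (so the leg's bounding box is flush with the corner).

The chair is on top of the table. Four stools sit around the table at the −y, +y, −x, +x sides.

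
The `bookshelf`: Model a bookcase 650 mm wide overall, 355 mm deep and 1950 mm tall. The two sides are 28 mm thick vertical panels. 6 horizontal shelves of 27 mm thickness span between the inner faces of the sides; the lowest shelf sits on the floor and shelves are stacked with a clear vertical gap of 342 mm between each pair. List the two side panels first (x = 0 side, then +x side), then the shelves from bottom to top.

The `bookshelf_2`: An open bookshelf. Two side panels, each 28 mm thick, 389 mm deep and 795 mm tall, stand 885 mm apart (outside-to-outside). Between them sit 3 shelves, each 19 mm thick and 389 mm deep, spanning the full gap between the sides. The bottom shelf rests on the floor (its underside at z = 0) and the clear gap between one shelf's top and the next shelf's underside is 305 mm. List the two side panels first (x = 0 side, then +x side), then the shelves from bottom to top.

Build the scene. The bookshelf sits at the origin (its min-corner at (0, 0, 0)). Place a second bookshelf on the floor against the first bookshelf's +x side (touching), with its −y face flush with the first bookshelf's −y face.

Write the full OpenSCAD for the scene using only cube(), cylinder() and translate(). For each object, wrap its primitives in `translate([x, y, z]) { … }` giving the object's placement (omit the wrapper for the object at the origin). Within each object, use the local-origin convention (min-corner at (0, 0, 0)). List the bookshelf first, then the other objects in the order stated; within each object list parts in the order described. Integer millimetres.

cube([28, 355, 1950]);
translate([622, 0, 0]) cube([28, 355, 1950]);
translate([28, 0, 0]) cube([594, 355, 27]);
translate([28, 0, 369]) cube([594, 355, 27]);
translate([28, 0, 738]) cube([594, 355, 27]);
translate([28, 0, 1107]) cube([594, 355, 27]);
translate([28, 0, 1476]) cube([594, 355, 27]);
translate([28, 0, 1845]) cube([594, 355, 27]);
translate([650, 0, 0]) {
  cube([28, 389, 795]);
  translate([857, 0, 0]) cube([28, 389, 795]);
  translate([28, 0, 0]) cube([829, 389, 19]);
  translate([28, 0, 324]) cube([829, 389, 19]);
  translate([28, 0, 648]) cube([829, 389, 19]);
}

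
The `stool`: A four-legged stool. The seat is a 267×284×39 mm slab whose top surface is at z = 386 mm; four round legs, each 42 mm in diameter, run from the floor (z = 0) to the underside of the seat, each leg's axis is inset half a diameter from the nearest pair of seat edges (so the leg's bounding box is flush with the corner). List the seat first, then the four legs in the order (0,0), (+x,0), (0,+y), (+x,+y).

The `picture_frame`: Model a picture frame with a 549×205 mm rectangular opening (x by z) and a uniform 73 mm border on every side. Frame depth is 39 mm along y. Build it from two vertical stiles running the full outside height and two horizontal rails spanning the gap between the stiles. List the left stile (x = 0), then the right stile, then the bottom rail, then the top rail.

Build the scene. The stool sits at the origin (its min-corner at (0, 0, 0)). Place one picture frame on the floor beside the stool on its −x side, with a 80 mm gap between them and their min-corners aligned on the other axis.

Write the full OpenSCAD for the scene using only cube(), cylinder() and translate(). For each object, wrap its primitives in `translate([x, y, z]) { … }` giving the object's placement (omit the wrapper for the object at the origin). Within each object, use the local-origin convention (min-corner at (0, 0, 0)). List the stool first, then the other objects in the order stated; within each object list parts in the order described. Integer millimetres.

translate([0, 0, 347]) cube([267, 284, 39]);
translate([21, 21, 0]) cylinder(h = 347, r = 21);
translate([246, 21, 0]) cylinder(h = 347, r = 21);
translate([21, 263, 0]) cylinder(h = 347, r = 21);
translate([246, 263, 0]) cylinder(h = 347, r = 21);
translate([-775, 0, 0]) {
  cube([73, 39, 351]);
  translate([622, 0, 0]) cube([73, 39, 351]);
  translate([73, 0, 0]) cube([549, 39, 73]);
  translate([73, 0, 278]) cube([549, 39, 73]);
}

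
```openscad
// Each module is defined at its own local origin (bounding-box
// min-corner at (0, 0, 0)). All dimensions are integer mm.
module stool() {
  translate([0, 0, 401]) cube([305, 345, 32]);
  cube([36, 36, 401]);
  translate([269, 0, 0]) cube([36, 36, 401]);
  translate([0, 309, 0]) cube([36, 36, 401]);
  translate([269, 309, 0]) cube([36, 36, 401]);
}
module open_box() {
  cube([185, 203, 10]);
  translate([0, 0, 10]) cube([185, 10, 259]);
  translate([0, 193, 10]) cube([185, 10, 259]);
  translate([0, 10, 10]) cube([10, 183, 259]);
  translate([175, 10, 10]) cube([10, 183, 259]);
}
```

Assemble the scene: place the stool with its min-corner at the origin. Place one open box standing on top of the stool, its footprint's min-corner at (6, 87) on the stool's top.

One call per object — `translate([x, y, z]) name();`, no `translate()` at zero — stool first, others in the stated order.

stool();
translate([6, 87, 433]) open_box();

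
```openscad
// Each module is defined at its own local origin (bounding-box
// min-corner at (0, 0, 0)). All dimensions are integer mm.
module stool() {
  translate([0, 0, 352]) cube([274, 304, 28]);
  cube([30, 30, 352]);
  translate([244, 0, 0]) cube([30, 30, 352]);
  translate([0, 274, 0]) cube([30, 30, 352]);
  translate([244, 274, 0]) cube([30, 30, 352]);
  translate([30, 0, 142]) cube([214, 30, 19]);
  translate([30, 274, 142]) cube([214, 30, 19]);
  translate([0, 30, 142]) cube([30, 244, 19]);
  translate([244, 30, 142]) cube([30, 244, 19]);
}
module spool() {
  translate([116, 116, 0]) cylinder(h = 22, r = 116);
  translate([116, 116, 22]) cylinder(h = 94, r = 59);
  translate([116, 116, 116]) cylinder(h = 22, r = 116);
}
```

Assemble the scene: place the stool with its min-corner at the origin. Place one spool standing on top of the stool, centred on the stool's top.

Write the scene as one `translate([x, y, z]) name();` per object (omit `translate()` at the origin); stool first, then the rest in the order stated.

stool();
translate([21, 36, 380]) spool();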